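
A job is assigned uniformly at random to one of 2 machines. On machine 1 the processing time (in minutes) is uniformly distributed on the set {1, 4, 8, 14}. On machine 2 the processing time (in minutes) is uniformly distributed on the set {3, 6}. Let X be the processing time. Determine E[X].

45/8

E[X | machine 1] = (1+4+8+14)/4 = 27/4.
E[X | machine 2] = (3+6)/2 = 9/2.
E[X] = (1/2)·(27/4) + (1/2)·(9/2) = 45/8.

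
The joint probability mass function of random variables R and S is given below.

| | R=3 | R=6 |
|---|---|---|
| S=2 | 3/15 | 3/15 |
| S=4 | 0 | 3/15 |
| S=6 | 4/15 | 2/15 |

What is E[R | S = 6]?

4

P(S = 6) = 2/5.
Σ R·P over the event = 3·(4/15) + 6·(2/15) = 8/5.
E[R | S = 6] = (8/5) / (2/5) = 4.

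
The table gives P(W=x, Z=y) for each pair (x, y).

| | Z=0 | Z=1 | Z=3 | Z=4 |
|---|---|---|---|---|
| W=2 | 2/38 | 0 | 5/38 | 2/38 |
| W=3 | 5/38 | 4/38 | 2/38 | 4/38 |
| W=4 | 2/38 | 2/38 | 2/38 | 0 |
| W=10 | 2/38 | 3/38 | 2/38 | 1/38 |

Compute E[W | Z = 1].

50/9

P(Z = 1) = 9/38.
Σ W·P over the event = 3·(4/38) + 4·(2/38) + 10·(3/38) = 25/19.
E[W | Z = 1] = (25/19) / (9/38) = 50/9.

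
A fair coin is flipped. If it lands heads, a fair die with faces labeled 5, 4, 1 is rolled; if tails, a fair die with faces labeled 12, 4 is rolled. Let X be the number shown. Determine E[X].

E[X | heads] = (5+4+1)/3 = 10/3.
E[X | tails] = (12+4)/2 = 8.
E[X] = (1/2)·(10/3) + (1/2)·(8) = 17/3.

17/3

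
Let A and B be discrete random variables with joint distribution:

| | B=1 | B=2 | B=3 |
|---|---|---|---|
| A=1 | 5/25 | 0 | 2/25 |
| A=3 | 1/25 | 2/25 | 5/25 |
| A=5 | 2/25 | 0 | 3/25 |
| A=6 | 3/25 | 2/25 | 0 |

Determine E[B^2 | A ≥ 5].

4

P(A ≥ 5) = 2/5.
Summing B^2·P(A=x,B=y) over the conditioning event gives 8/5.
E[B^2 | A ≥ 5] = (8/5) / (2/5) = 4.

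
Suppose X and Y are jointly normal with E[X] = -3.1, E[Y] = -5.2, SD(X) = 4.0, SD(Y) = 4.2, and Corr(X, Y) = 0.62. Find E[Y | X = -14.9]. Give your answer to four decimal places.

-12.8818

E[Y | X=x] = μ_Y + ρ(σ_Y/σ_X)(x − μ_X) for jointly normal variables.
E[Y | X=-14.9] = -5.2 + (0.62)·(4.2/4.0)·(-14.9 − (-3.1)) = -5.2 + (0.651)·(-11.8) = -12.8818.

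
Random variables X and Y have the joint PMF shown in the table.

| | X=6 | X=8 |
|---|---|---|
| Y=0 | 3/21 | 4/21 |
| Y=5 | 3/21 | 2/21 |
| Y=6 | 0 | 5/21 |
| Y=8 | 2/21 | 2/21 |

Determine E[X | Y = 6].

P(Y = 6) = 5/21.
Σ X·P over the event = 8·(5/21) = 40/21.
E[X | Y = 6] = (40/21) / (5/21) = 8.

8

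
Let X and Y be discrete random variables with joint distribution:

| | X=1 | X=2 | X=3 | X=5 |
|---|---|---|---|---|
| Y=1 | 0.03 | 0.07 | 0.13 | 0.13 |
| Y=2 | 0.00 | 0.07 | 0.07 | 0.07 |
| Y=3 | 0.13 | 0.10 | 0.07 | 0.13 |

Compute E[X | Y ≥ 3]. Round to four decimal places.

P(Y ≥ 3) = 0.43.
Summing X·P(X=x,Y=y) over the conditioning event gives 1.19.
E[X | Y ≥ 3] = (1.19) / (0.43) = 2.7674.

2.7674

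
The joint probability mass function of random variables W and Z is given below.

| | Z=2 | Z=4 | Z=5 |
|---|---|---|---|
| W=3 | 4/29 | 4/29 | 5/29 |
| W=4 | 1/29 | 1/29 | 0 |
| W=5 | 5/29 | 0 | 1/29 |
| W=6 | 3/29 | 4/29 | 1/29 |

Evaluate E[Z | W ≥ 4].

3

P(W ≥ 4) = 16/29.
Σ Z·P over the event = 2·(1/29) + 4·(1/29) + 2·(5/29) + 5·(1/29) + 2·(3/29) + 4·(4/29) + 5·(1/29) = 48/29.
E[Z | W ≥ 4] = (48/29) / (16/29) = 3.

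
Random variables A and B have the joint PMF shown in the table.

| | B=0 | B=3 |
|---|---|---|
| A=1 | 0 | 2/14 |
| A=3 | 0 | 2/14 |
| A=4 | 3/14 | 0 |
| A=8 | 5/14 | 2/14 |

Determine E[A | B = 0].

13/2

P(B = 0) = 4/7.
Σ A·P over the event = 4·(3/14) + 8·(5/14) = 26/7.
E[A | B = 0] = (26/7) / (4/7) = 13/2.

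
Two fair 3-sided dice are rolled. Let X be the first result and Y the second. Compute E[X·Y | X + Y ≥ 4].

31/6

Outcomes with X + Y ≥ 4: (1,3), (2,2), (2,3), (3,1), (3,2), (3,3), each with probability 1/9.
E[X·Y | X + Y ≥ 4] = (3 + 4 + 6 + 3 + 6 + 9) / 6 = 31/6.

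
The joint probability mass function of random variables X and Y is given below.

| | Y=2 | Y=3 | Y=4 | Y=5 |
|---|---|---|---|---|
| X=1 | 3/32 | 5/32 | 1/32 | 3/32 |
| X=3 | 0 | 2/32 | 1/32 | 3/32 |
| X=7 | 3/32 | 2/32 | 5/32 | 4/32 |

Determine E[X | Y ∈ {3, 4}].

P(Y ∈ {3, 4}) = 1/2.
Summing X·P(X=x,Y=y) over the conditioning event gives 2.
E[X | Y ∈ {3, 4}] = (2) / (1/2) = 4.

4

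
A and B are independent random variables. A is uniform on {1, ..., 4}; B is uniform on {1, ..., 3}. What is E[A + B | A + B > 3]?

46/9

Outcomes with A + B > 3: (1,3), (2,2), (2,3), (3,1), (3,2), (3,3), (4,1), (4,2), (4,3), each with probability 1/12.
E[A + B | A + B > 3] = (4 + 4 + 5 + 4 + 5 + 6 + 5 + 6 + 7) / 9 = 46/9.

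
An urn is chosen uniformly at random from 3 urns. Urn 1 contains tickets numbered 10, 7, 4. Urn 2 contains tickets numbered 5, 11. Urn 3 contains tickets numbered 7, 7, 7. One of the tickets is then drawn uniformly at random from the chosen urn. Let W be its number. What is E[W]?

E[W | urn 1] = (10+7+4)/3 = 7.
E[W | urn 2] = (5+11)/2 = 8.
E[W | urn 3] = (7+7+7)/3 = 7.
By the law of total expectation,
E[W] = (1/3)·(7) + (1/3)·(8) + (1/3)·(7) = 22/3.

22/3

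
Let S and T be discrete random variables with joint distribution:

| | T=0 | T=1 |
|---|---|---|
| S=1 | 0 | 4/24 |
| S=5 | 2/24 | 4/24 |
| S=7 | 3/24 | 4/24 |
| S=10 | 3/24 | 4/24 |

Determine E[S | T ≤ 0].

P(T ≤ 0) = 1/3.
Σ S·P over the event = 5·(2/24) + 7·(3/24) + 10·(3/24) = 61/24.
E[S | T ≤ 0] = (61/24) / (1/3) = 61/8.

61/8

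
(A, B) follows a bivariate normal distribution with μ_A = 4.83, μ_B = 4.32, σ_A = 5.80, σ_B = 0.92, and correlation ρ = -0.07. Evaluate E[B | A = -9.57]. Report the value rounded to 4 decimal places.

E[B | A=x] = μ_B + ρ(σ_B/σ_A)(x − μ_A) for jointly normal variables.
E[B | A=-9.57] = 4.32 + (-0.07)·(0.92/5.80)·(-9.57 − (4.83)) = 4.32 + (-0.011103)·(-14.4) = 4.4799.

4.4799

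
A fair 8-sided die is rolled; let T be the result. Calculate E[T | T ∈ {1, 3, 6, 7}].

17/4

P(T ∈ {1, 3, 6, 7}) = 1/2.
Σ over the event: 1·1/8 + 3·1/8 + 6·1/8 + 7·1/8 = 17/8.
E[T | T ∈ {1, 3, 6, 7}] = (17/8) / (1/2) = 17/4.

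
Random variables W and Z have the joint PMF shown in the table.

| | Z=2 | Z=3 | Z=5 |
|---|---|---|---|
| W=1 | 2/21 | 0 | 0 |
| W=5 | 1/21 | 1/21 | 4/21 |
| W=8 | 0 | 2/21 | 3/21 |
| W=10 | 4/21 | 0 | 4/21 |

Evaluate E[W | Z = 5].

84/11

P(Z = 5) = 11/21.
Σ W·P over the event = 5·(4/21) + 8·(3/21) + 10·(4/21) = 4.
E[W | Z = 5] = (4) / (11/21) = 84/11.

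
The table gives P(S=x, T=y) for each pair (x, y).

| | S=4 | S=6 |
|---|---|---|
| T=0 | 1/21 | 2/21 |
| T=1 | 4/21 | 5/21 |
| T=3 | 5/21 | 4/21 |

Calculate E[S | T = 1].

46/9

P(T = 1) = 3/7.
Σ S·P over the event = 4·(4/21) + 6·(5/21) = 46/21.
E[S | T = 1] = (46/21) / (3/7) = 46/9.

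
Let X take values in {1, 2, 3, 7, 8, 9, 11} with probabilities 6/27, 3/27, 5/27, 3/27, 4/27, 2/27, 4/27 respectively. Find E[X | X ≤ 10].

98/23

P(X ≤ 10) = 23/27.
Σ over the event: 1·2/9 + 2·1/9 + 3·5/27 + 7·1/9 + 8·4/27 + 9·2/27 = 98/27.
E[X | X ≤ 10] = (98/27) / (23/27) = 98/23.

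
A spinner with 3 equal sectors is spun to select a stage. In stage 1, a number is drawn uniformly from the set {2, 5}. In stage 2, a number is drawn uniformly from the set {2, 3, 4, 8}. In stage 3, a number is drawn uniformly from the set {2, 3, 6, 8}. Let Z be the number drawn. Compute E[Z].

E[Z | stage 1] = (2+5)/2 = 7/2.
E[Z | stage 2] = (2+3+4+8)/4 = 17/4.
E[Z | stage 3] = (2+3+6+8)/4 = 19/4.
E[Z] = (1/3)·(7/2) + (1/3)·(17/4) + (1/3)·(19/4) = 25/6.

25/6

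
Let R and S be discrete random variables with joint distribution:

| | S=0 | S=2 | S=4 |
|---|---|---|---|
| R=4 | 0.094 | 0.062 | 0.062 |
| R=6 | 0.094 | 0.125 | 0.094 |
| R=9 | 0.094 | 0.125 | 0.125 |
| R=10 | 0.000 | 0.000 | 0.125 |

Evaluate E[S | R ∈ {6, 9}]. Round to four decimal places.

P(R ∈ {6, 9}) = 0.657.
Σ S·P over the event = 0·(0.094) + 2·(0.125) + 4·(0.094) + 0·(0.094) + 2·(0.125) + 4·(0.125) = 1.376.
E[S | R ∈ {6, 9}] = (1.376) / (0.657) = 2.0944.

2.0944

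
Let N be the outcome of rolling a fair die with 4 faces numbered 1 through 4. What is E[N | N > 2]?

7/2

Given N > 2, N is equally likely to be any of {3, 4}.
E[N | N > 2] = (3 + 4) / 2 = 7/2.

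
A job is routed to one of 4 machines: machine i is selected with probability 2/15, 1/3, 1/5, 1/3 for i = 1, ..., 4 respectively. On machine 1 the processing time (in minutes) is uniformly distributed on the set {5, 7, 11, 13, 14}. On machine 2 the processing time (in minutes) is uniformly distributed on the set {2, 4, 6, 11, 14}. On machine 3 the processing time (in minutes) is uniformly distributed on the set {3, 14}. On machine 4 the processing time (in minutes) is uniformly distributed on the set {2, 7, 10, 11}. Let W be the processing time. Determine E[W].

E[W | machine 1] = (5+7+11+13+14)/5 = 10.
E[W | machine 2] = (2+4+6+11+14)/5 = 37/5.
E[W | machine 3] = (3+14)/2 = 17/2.
E[W | machine 4] = (2+7+10+11)/4 = 15/2.
E[W] = (2/15)·(10) + (1/3)·(37/5) + (1/5)·(17/2) + (1/3)·(15/2) = 8.

8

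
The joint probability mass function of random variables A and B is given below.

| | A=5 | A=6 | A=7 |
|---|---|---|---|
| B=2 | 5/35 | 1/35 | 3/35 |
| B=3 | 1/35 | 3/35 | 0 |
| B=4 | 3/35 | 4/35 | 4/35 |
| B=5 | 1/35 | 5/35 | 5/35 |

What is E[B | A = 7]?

P(A = 7) = 12/35.
Σ B·P over the event = 2·(3/35) + 4·(4/35) + 5·(5/35) = 47/35.
E[B | A = 7] = (47/35) / (12/35) = 47/12.

47/12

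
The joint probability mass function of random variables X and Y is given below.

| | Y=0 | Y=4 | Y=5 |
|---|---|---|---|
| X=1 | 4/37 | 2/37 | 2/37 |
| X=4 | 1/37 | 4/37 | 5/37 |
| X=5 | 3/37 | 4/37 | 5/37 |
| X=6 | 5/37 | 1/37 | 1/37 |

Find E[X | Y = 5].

53/13

P(Y = 5) = 13/37.
Σ X·P over the event = 1·(2/37) + 4·(5/37) + 5·(5/37) + 6·(1/37) = 53/37.
E[X | Y = 5] = (53/37) / (13/37) = 53/13.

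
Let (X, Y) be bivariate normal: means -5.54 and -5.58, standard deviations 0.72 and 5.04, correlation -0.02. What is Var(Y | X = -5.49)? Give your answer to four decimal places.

The conditional variance in a bivariate normal is σ_Y²(1 − ρ²), independent of x.
Var(Y | X=-5.49) = (5.04)²·(1 − (-0.02)²) = 25.4016·0.9996 = 25.3914.

25.3914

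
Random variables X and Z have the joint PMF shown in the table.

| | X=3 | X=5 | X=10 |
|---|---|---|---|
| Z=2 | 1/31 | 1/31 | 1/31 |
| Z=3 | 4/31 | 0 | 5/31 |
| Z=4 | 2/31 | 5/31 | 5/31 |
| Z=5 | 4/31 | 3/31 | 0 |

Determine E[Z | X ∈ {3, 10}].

P(X ∈ {3, 10}) = 22/31.
Σ Z·P over the event = 2·(1/31) + 3·(4/31) + 4·(2/31) + 5·(4/31) + 2·(1/31) + 3·(5/31) + 4·(5/31) = 79/31.
E[Z | X ∈ {3, 10}] = (79/31) / (22/31) = 79/22.

79/22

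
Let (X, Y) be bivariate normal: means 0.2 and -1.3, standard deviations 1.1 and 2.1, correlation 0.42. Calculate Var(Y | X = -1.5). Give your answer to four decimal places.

The conditional variance in a bivariate normal is σ_Y²(1 − ρ²), independent of x.
Var(Y | X=-1.5) = (2.1)²·(1 − (0.42)²) = 4.41·0.8236 = 3.6321.

3.6321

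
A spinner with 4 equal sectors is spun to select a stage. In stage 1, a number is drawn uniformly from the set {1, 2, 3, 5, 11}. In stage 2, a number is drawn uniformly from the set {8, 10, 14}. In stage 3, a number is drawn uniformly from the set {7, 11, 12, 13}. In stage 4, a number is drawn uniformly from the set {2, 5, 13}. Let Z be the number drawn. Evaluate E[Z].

1949/240

E[Z | stage 1] = (1+2+3+5+11)/5 = 22/5.
E[Z | stage 2] = (8+10+14)/3 = 32/3.
E[Z | stage 3] = (7+11+12+13)/4 = 43/4.
E[Z | stage 4] = (2+5+13)/3 = 20/3.
E[Z] = (1/4)·(22/5) + (1/4)·(32/3) + (1/4)·(43/4) + (1/4)·(20/3) = 1949/240.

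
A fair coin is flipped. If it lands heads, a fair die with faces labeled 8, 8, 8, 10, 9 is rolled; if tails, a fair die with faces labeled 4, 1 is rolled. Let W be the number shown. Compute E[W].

111/20

E[W | heads] = (8+8+8+10+9)/5 = 43/5.
E[W | tails] = (4+1)/2 = 5/2.
By the law of total expectation,
E[W] = (1/2)·(43/5) + (1/2)·(5/2) = 111/20.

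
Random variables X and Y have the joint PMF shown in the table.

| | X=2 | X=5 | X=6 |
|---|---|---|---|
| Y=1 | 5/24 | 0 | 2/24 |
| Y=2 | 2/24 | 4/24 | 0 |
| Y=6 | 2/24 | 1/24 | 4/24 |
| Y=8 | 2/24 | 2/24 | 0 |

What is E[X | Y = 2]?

4

P(Y = 2) = 1/4.
Σ X·P over the event = 2·(2/24) + 5·(4/24) = 1.
E[X | Y = 2] = (1) / (1/4) = 4.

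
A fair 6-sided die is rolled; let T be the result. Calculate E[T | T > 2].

Given T > 2, T is equally likely to be any of {3, 4, 5, 6}.
E[T | T > 2] = (3 + 4 + 5 + 6) / 4 = 9/2.

9/2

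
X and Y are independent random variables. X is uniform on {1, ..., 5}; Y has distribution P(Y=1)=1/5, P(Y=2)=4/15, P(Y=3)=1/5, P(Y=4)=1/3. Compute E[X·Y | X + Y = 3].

2

P(X + Y = 3) = 7/75.
Summing XY·P(x,y) over outcomes with X + Y = 3 gives 14/75.
E[X·Y | X + Y = 3] = (14/75) / (7/75) = 2.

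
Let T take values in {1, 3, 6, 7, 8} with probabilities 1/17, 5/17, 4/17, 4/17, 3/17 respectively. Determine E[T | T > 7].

8

P(T > 7) = 3/17.
Σ over the event: 8·3/17 = 24/17.
E[T | T > 7] = (24/17) / (3/17) = 8.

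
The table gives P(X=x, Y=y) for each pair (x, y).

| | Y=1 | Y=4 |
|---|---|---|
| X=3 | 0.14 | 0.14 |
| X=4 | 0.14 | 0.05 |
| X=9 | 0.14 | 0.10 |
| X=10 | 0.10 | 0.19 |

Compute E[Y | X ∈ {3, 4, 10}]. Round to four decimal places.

P(X ∈ {3, 4, 10}) = 0.76.
Σ Y·P over the event = 1·(0.14) + 4·(0.14) + 1·(0.14) + 4·(0.05) + 1·(0.10) + 4·(0.19) = 1.90.
E[Y | X ∈ {3, 4, 10}] = (1.90) / (0.76) = 2.5000.

2.5000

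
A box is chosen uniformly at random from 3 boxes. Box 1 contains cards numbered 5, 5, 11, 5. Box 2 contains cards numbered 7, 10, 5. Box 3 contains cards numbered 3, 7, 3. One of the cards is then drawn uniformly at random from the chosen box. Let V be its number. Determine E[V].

E[V | box 1] = (5+5+11+5)/4 = 13/2.
E[V | box 2] = (7+10+5)/3 = 22/3.
E[V | box 3] = (3+7+3)/3 = 13/3.
By the law of total expectation,
E[V] = (1/3)·(13/2) + (1/3)·(22/3) + (1/3)·(13/3) = 109/18.

109/18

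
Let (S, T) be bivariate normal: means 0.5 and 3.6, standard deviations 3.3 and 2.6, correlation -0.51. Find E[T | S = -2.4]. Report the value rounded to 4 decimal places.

4.7653

The regression of T on S has slope ρ·σ_T/σ_S and passes through (μ_S, μ_T).
E[T | S=-2.4] = 3.6 + (-0.51)·(2.6/3.3)·(-2.4 − (0.5)) = 3.6 + (-0.40182)·(-2.9) = 4.7653.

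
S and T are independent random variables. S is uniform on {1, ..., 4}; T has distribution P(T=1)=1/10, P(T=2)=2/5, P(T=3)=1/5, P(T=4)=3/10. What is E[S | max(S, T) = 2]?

14/9

P(max(S, T) = 2) = 9/40.
Summing S·P(x,y) over outcomes with max(S, T) = 2 gives 7/20.
E[S | max(S, T) = 2] = (7/20) / (9/40) = 14/9.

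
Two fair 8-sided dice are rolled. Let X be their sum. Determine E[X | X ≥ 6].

268/27

P(X ≥ 6) = 27/32.
E[X | X ≥ 6] = (67/8) / (27/32) = 268/27.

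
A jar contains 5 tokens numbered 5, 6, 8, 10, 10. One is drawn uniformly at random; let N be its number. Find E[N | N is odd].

5

P(N is odd) = 1/5.
Σ over the event: 5·1/5 = 1.
E[N | N is odd] = (1) / (1/5) = 5.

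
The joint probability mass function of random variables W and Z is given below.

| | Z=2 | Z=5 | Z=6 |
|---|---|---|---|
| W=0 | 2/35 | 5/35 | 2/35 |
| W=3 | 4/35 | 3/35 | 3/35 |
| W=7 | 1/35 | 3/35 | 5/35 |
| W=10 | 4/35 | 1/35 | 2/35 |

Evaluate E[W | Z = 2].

59/11

P(Z = 2) = 11/35.
Summing W·P(W=x,Z=y) over the conditioning event gives 59/35.
E[W | Z = 2] = (59/35) / (11/35) = 59/11.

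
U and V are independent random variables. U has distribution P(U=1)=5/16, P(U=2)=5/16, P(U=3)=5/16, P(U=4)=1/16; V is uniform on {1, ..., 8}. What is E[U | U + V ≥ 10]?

P(U + V ≥ 10) = 9/64.
Summing U·P(x,y) over outcomes with U + V ≥ 10 gives 13/32.
E[U | U + V ≥ 10] = (13/32) / (9/64) = 26/9.

26/9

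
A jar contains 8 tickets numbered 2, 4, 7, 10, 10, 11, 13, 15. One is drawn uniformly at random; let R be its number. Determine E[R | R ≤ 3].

P(R ≤ 3) = 1/8.
Σ over the event: 2·1/8 = 1/4.
E[R | R ≤ 3] = (1/4) / (1/8) = 2.

2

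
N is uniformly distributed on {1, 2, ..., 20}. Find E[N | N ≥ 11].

Given N ≥ 11, N is equally likely to be any of {11, 12, 13, 14, 15, 16, 17, 18, 19, 20}.
E[N | N ≥ 11] = (11 + 12 + 13 + 14 + 15 + 16 + 17 + 18 + 19 + 20) / 10 = 31/2.

31/2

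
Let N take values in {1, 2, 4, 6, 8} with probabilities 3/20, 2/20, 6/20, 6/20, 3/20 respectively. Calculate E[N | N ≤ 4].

31/11

P(N ≤ 4) = 11/20.
Σ over the event: 1·3/20 + 2·1/10 + 4·3/10 = 31/20.
E[N | N ≤ 4] = (31/20) / (11/20) = 31/11.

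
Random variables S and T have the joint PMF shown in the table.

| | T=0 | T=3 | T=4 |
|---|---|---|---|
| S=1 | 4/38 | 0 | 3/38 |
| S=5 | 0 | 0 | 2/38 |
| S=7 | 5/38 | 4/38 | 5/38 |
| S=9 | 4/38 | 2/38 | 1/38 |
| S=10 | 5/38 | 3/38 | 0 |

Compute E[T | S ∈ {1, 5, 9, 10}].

13/8

P(S ∈ {1, 5, 9, 10}) = 12/19.
Summing T·P(S=x,T=y) over the conditioning event gives 39/38.
E[T | S ∈ {1, 5, 9, 10}] = (39/38) / (12/19) = 13/8.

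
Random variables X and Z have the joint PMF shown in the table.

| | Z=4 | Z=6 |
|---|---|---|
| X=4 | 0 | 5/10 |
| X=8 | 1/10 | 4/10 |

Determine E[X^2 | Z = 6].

P(Z = 6) = 9/10.
Σ X^2·P over the event = 16·(5/10) + 64·(4/10) = 168/5.
E[X^2 | Z = 6] = (168/5) / (9/10) = 112/3.

112/3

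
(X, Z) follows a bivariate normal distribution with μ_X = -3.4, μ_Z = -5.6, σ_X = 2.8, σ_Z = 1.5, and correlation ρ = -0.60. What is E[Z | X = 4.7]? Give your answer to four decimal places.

E[Z | X=x] = μ_Z + ρ(σ_Z/σ_X)(x − μ_X) for jointly normal variables.
E[Z | X=4.7] = -5.6 + (-0.60)·(1.5/2.8)·(4.7 − (-3.4)) = -5.6 + (-0.32143)·(8.1) = -8.2036.

-8.2036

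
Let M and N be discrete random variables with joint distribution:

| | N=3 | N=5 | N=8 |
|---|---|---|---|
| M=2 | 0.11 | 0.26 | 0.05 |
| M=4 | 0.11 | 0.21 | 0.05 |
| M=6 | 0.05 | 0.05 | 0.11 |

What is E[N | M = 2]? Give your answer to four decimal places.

P(M = 2) = 0.42.
Σ N·P over the event = 3·(0.11) + 5·(0.26) + 8·(0.05) = 2.03.
E[N | M = 2] = (2.03) / (0.42) = 4.8333.

4.8333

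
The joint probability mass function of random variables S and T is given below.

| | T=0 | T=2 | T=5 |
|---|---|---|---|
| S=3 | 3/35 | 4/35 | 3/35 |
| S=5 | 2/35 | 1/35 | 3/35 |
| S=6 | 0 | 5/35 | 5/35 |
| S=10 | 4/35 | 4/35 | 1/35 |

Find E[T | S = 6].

P(S = 6) = 2/7.
Σ T·P over the event = 2·(5/35) + 5·(5/35) = 1.
E[T | S = 6] = (1) / (2/7) = 7/2.

7/2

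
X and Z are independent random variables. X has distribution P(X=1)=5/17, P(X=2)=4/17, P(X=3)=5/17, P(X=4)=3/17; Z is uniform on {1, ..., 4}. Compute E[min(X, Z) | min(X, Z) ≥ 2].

91/36

P(min(X, Z) ≥ 2) = 9/17.
Summing min(X,Z)·P(x,y) over outcomes with min(X, Z) ≥ 2 gives 91/68.
E[min(X, Z) | min(X, Z) ≥ 2] = (91/68) / (9/17) = 91/36.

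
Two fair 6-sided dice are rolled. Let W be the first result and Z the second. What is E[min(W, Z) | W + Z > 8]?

43/10

Outcomes with W + Z > 8: (3,6), (4,5), (4,6), (5,4), (5,5), (5,6), (6,3), (6,4), (6,5), (6,6), each with probability 1/36.
E[min(W, Z) | W + Z > 8] = (3 + 4 + 4 + 4 + 5 + 5 + 3 + 4 + 5 + 6) / 10 = 43/10.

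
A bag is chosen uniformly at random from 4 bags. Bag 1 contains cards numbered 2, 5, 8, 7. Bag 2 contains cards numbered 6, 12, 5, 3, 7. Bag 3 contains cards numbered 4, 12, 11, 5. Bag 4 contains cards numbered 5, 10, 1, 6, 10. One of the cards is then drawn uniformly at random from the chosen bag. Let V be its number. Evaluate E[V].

53/8

E[V | bag 1] = (2+5+8+7)/4 = 11/2.
E[V | bag 2] = (6+12+5+3+7)/5 = 33/5.
E[V | bag 3] = (4+12+11+5)/4 = 8.
E[V | bag 4] = (5+10+1+6+10)/5 = 32/5.
E[V] = (1/4)·(11/2) + (1/4)·(33/5) + (1/4)·(8) + (1/4)·(32/5) = 53/8.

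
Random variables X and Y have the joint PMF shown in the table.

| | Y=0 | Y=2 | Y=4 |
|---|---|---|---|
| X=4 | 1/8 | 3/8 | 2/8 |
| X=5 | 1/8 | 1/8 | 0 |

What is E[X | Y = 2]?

P(Y = 2) = 1/2.
Summing X·P(X=x,Y=y) over the conditioning event gives 17/8.
E[X | Y = 2] = (17/8) / (1/2) = 17/4.

17/4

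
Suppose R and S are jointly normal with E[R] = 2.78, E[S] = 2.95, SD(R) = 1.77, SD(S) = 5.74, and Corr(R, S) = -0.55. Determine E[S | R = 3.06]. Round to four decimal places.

2.4506

The regression of S on R has slope ρ·σ_S/σ_R and passes through (μ_R, μ_S).
E[S | R=3.06] = 2.95 + (-0.55)·(5.74/1.77)·(3.06 − (2.78)) = 2.95 + (-1.7836)·(0.28) = 2.4506.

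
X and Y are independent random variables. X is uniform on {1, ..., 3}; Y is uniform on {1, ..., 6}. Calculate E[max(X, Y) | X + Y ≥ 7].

16/3

Outcomes with X + Y ≥ 7: (1,6), (2,5), (2,6), (3,4), (3,5), (3,6), each with probability 1/18.
E[max(X, Y) | X + Y ≥ 7] = (6 + 5 + 6 + 4 + 5 + 6) / 6 = 16/3.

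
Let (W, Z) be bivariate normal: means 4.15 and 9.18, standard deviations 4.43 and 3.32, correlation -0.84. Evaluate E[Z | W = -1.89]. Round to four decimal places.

The regression of Z on W has slope ρ·σ_Z/σ_W and passes through (μ_W, μ_Z).
E[Z | W=-1.89] = 9.18 + (-0.84)·(3.32/4.43)·(-1.89 − (4.15)) = 9.18 + (-0.629526)·(-6.04) = 12.9823.

12.9823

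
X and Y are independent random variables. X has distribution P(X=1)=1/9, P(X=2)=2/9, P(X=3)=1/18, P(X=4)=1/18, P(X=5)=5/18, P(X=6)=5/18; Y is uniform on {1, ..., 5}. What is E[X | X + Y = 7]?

35/8

P(X + Y = 7) = 8/45.
Summing X·P(x,y) over outcomes with X + Y = 7 gives 7/9.
E[X | X + Y = 7] = (7/9) / (8/45) = 35/8.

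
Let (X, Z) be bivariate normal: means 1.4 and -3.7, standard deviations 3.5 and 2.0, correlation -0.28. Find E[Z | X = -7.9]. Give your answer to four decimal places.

For a bivariate normal, E[Z | X=x] = μ_Z + ρ·(σ_Z/σ_X)·(x − μ_X).
E[Z | X=-7.9] = -3.7 + (-0.28)·(2.0/3.5)·(-7.9 − (1.4)) = -3.7 + (-0.16)·(-9.3) = -2.2120.

-2.2120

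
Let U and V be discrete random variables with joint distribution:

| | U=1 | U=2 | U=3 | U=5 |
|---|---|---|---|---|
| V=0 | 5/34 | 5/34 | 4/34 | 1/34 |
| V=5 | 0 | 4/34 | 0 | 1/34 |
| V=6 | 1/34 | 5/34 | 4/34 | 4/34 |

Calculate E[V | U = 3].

3

P(U = 3) = 4/17.
Σ V·P over the event = 0·(4/34) + 6·(4/34) = 12/17.
E[V | U = 3] = (12/17) / (4/17) = 3.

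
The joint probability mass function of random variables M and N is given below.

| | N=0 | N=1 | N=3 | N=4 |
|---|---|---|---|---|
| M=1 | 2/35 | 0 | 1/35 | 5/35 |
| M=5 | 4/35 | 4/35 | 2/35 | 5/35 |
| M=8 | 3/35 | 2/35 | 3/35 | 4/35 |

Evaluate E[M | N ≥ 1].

P(N ≥ 1) = 26/35.
Σ M·P over the event = 1·(1/35) + 1·(5/35) + 5·(4/35) + 5·(2/35) + 5·(5/35) + 8·(2/35) + 8·(3/35) + 8·(4/35) = 19/5.
E[M | N ≥ 1] = (19/5) / (26/35) = 133/26.

133/26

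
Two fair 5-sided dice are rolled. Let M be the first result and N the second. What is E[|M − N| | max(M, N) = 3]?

Outcomes with max(M, N) = 3: (1,3), (2,3), (3,1), (3,2), (3,3), each with probability 1/25.
E[|M − N| | max(M, N) = 3] = (2 + 1 + 2 + 1 + 0) / 5 = 6/5.

6/5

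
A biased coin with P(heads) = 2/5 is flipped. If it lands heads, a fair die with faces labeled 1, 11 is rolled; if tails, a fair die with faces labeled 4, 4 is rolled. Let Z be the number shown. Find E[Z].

E[Z | heads] = (1+11)/2 = 6.
E[Z | tails] = (4+4)/2 = 4.
E[Z] = (2/5)·(6) + (3/5)·(4) = 24/5.

24/5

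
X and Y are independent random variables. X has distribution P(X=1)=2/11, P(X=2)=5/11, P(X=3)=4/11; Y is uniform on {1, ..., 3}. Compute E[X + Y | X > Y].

51/13

P(X > Y) = 13/33.
Summing (X+Y)·P(x,y) over outcomes with X > Y gives 17/11.
E[X + Y | X > Y] = (17/11) / (13/33) = 51/13.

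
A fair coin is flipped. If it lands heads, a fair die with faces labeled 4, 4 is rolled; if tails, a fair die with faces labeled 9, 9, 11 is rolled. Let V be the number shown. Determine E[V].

E[V | heads] = (4+4)/2 = 4.
E[V | tails] = (9+9+11)/3 = 29/3.
By the law of total expectation,
E[V] = (1/2)·(4) + (1/2)·(29/3) = 41/6.

41/6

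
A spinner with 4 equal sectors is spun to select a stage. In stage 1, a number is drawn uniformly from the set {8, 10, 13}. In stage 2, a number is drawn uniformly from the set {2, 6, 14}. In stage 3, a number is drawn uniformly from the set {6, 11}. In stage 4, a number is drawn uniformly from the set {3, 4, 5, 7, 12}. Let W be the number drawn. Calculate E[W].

971/120

E[W | stage 1] = (8+10+13)/3 = 31/3.
E[W | stage 2] = (2+6+14)/3 = 22/3.
E[W | stage 3] = (6+11)/2 = 17/2.
E[W | stage 4] = (3+4+5+7+12)/5 = 31/5.
E[W] = (1/4)·(31/3) + (1/4)·(22/3) + (1/4)·(17/2) + (1/4)·(31/5) = 971/120.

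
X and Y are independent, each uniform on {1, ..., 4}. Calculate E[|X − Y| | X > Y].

Outcomes with X > Y: (2,1), (3,1), (3,2), (4,1), (4,2), (4,3), each with probability 1/16.
E[|X − Y| | X > Y] = (1 + 2 + 1 + 3 + 2 + 1) / 6 = 5/3.

5/3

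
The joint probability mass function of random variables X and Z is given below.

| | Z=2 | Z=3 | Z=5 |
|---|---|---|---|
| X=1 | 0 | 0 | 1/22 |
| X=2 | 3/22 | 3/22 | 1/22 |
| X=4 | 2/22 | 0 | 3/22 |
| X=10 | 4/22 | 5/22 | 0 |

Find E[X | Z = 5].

P(Z = 5) = 5/22.
Summing X·P(X=x,Z=y) over the conditioning event gives 15/22.
E[X | Z = 5] = (15/22) / (5/22) = 3.

3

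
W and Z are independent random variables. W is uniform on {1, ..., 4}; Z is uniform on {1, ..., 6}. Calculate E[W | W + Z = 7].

Outcomes with W + Z = 7: (1,6), (2,5), (3,4), (4,3), each with probability 1/24.
E[W | W + Z = 7] = (1 + 2 + 3 + 4) / 4 = 5/2.

5/2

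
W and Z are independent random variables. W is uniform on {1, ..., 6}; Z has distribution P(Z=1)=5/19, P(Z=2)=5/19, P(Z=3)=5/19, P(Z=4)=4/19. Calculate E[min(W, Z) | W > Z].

P(W > Z) = 34/57.
Summing min(W,Z)·P(x,y) over outcomes with W > Z gives 71/57.
E[min(W, Z) | W > Z] = (71/57) / (34/57) = 71/34.

71/34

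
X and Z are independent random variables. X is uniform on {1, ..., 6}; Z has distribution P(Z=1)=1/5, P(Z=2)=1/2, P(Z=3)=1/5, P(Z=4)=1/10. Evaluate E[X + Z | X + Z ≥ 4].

317/51

P(X + Z ≥ 4) = 17/20.
Summing (X+Z)·P(x,y) over outcomes with X + Z ≥ 4 gives 317/60.
E[X + Z | X + Z ≥ 4] = (317/60) / (17/20) = 317/51.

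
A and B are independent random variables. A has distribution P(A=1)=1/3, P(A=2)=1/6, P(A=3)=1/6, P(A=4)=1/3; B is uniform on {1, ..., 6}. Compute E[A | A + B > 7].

P(A + B > 7) = 1/4.
Summing A·P(x,y) over outcomes with A + B > 7 gives 8/9.
E[A | A + B > 7] = (8/9) / (1/4) = 32/9.

32/9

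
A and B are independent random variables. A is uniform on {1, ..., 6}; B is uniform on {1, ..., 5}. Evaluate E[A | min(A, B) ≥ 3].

P(min(A, B) ≥ 3) = 2/5.
Summing A·P(x,y) over outcomes with min(A, B) ≥ 3 gives 9/5.
E[A | min(A, B) ≥ 3] = (9/5) / (2/5) = 9/2.

9/2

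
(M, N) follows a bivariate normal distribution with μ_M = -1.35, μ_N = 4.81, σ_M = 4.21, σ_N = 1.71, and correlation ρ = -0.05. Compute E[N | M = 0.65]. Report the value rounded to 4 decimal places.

E[N | M=x] = μ_N + ρ(σ_N/σ_M)(x − μ_M) for jointly normal variables.
E[N | M=0.65] = 4.81 + (-0.05)·(1.71/4.21)·(0.65 − (-1.35)) = 4.81 + (-0.020309)·(2) = 4.7694.

4.7694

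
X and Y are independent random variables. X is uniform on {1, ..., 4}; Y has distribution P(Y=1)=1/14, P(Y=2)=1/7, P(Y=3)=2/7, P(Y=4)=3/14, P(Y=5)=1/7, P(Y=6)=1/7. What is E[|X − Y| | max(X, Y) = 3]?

16/15

P(max(X, Y) = 3) = 15/56.
Summing |X−Y|·P(x,y) over outcomes with max(X, Y) = 3 gives 2/7.
E[|X − Y| | max(X, Y) = 3] = (2/7) / (15/56) = 16/15.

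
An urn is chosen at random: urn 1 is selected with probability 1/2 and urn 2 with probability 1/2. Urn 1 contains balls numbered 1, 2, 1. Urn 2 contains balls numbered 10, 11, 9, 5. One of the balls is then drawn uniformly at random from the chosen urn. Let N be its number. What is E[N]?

121/24

E[N | urn 1] = (1+2+1)/3 = 4/3.
E[N | urn 2] = (10+11+9+5)/4 = 35/4.
E[N] = (1/2)·(4/3) + (1/2)·(35/4) = 121/24.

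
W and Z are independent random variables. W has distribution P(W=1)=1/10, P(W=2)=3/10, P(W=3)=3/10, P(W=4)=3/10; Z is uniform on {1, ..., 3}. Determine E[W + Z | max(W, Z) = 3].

64/13

P(max(W, Z) = 3) = 13/30.
Summing (W+Z)·P(x,y) over outcomes with max(W, Z) = 3 gives 32/15.
E[W + Z | max(W, Z) = 3] = (32/15) / (13/30) = 64/13.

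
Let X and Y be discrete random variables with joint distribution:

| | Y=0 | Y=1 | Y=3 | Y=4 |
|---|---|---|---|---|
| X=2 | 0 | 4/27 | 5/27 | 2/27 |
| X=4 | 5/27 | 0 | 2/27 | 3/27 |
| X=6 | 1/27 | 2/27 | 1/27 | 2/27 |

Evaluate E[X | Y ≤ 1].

P(Y ≤ 1) = 4/9.
Σ X·P over the event = 2·(4/27) + 4·(5/27) + 6·(1/27) + 6·(2/27) = 46/27.
E[X | Y ≤ 1] = (46/27) / (4/9) = 23/6.

23/6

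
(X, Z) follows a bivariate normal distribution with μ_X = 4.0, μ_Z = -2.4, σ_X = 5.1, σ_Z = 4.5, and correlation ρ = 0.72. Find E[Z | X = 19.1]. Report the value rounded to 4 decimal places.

For a bivariate normal, E[Z | X=x] = μ_Z + ρ·(σ_Z/σ_X)·(x − μ_X).
E[Z | X=19.1] = -2.4 + (0.72)·(4.5/5.1)·(19.1 − (4.0)) = -2.4 + (0.63529)·(15.1) = 7.1929.

7.1929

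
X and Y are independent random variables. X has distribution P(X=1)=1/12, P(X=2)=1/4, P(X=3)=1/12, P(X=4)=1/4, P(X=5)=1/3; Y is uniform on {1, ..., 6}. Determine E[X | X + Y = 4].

2

P(X + Y = 4) = 5/72.
Summing X·P(x,y) over outcomes with X + Y = 4 gives 5/36.
E[X | X + Y = 4] = (5/36) / (5/72) = 2.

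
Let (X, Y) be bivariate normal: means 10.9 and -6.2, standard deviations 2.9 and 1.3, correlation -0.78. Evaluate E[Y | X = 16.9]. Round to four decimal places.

-8.2979

For a bivariate normal, E[Y | X=x] = μ_Y + ρ·(σ_Y/σ_X)·(x − μ_X).
E[Y | X=16.9] = -6.2 + (-0.78)·(1.3/2.9)·(16.9 − (10.9)) = -6.2 + (-0.349655)·(6) = -8.2979.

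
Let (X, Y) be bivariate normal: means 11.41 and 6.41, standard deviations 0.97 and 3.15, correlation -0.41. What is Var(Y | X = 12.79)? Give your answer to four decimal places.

The conditional variance in a bivariate normal is σ_Y²(1 − ρ²), independent of x.
Var(Y | X=12.79) = (3.15)²·(1 − (-0.41)²) = 9.9225·0.8319 = 8.2545.

8.2545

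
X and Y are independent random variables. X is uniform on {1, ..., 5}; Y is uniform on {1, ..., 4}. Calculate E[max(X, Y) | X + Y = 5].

7/2

Outcomes with X + Y = 5: (1,4), (2,3), (3,2), (4,1), each with probability 1/20.
E[max(X, Y) | X + Y = 5] = (4 + 3 + 3 + 4) / 4 = 7/2.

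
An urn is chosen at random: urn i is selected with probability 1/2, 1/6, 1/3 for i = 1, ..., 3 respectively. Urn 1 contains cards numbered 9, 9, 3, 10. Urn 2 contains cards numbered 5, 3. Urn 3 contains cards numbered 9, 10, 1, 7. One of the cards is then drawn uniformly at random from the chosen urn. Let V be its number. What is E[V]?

E[V | urn 1] = (9+9+3+10)/4 = 31/4.
E[V | urn 2] = (5+3)/2 = 4.
E[V | urn 3] = (9+10+1+7)/4 = 27/4.
By the law of total expectation,
E[V] = (1/2)·(31/4) + (1/6)·(4) + (1/3)·(27/4) = 163/24.

163/24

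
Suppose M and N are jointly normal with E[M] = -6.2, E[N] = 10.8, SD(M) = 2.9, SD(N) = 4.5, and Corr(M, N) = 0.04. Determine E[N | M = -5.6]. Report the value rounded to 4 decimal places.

The regression of N on M has slope ρ·σ_N/σ_M and passes through (μ_M, μ_N).
E[N | M=-5.6] = 10.8 + (0.04)·(4.5/2.9)·(-5.6 − (-6.2)) = 10.8 + (0.062069)·(0.6) = 10.8372.

10.8372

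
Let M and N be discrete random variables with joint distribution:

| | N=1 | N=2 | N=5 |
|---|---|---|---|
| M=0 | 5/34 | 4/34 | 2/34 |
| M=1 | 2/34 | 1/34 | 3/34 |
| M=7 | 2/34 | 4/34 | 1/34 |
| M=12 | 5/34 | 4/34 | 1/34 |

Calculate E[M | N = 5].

P(N = 5) = 7/34.
Summing M·P(M=x,N=y) over the conditioning event gives 11/17.
E[M | N = 5] = (11/17) / (7/34) = 22/7.

22/7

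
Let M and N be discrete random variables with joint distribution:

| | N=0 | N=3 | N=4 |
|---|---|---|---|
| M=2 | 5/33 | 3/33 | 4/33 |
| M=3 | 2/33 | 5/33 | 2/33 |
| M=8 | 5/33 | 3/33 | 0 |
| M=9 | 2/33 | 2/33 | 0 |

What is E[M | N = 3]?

63/13

P(N = 3) = 13/33.
Σ M·P over the event = 2·(3/33) + 3·(5/33) + 8·(3/33) + 9·(2/33) = 21/11.
E[M | N = 3] = (21/11) / (13/33) = 63/13.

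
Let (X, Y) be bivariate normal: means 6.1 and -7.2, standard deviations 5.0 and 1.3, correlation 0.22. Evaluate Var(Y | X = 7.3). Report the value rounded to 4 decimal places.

For a bivariate normal, Var(Y | X=x) = σ_Y²(1 − ρ²).
Var(Y | X=7.3) = (1.3)²·(1 − (0.22)²) = 1.69·0.9516 = 1.6082.

1.6082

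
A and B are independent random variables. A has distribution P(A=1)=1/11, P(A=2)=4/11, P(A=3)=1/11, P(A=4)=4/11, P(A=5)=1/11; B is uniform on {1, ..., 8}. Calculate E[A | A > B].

41/11

P(A > B) = 1/4.
Summing A·P(x,y) over outcomes with A > B gives 41/44.
E[A | A > B] = (41/44) / (1/4) = 41/11.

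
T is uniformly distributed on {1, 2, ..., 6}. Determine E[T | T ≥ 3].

9/2

Given T ≥ 3, T is equally likely to be any of {3, 4, 5, 6}.
E[T | T ≥ 3] = (3 + 4 + 5 + 6) / 4 = 9/2.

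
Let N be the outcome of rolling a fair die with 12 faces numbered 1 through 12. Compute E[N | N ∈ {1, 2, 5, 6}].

7/2

P(N ∈ {1, 2, 5, 6}) = 1/3.
Σ over the event: 1·1/12 + 2·1/12 + 5·1/12 + 6·1/12 = 7/6.
E[N | N ∈ {1, 2, 5, 6}] = (7/6) / (1/3) = 7/2.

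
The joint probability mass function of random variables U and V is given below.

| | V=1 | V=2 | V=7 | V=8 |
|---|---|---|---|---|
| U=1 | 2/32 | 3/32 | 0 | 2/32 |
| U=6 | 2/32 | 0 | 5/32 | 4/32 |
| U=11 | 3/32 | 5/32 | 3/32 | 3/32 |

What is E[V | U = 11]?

29/7

P(U = 11) = 7/16.
Σ V·P over the event = 1·(3/32) + 2·(5/32) + 7·(3/32) + 8·(3/32) = 29/16.
E[V | U = 11] = (29/16) / (7/16) = 29/7.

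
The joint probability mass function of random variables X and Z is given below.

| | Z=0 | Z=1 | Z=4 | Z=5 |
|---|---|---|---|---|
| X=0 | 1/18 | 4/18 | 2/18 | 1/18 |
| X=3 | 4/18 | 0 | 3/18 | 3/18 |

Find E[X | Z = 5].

P(Z = 5) = 2/9.
Σ X·P over the event = 0·(1/18) + 3·(3/18) = 1/2.
E[X | Z = 5] = (1/2) / (2/9) = 9/4.

9/4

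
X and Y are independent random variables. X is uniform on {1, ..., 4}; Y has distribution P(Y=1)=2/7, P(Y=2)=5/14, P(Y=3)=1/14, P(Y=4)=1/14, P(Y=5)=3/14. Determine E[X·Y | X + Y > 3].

338/43

P(X + Y > 3) = 43/56.
Summing XY·P(x,y) over outcomes with X + Y > 3 gives 169/28.
E[X·Y | X + Y > 3] = (169/28) / (43/56) = 338/43.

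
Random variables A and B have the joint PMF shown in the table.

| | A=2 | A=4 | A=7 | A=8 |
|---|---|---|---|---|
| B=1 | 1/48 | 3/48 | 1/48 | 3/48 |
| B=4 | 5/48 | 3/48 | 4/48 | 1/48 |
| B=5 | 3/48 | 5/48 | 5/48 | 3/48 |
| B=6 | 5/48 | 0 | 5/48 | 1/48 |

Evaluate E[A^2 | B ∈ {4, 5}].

857/29

P(B ∈ {4, 5}) = 29/48.
Σ A^2·P over the event = 4·(5/48) + 4·(3/48) + 16·(3/48) + 16·(5/48) + 49·(4/48) + 49·(5/48) + 64·(1/48) + 64·(3/48) = 857/48.
E[A^2 | B ∈ {4, 5}] = (857/48) / (29/48) = 857/29.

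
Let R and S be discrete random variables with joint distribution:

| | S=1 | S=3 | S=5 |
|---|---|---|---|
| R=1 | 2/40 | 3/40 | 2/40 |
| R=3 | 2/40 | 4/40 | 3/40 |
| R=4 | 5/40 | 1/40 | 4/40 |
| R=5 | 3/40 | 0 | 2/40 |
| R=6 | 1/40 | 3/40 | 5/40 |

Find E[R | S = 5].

P(S = 5) = 2/5.
Σ R·P over the event = 1·(2/40) + 3·(3/40) + 4·(4/40) + 5·(2/40) + 6·(5/40) = 67/40.
E[R | S = 5] = (67/40) / (2/5) = 67/16.

67/16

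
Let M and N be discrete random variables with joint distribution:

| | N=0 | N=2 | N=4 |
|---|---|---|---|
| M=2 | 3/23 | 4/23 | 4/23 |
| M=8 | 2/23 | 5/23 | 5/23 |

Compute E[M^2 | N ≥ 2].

112/3

P(N ≥ 2) = 18/23.
Σ M^2·P over the event = 4·(4/23) + 4·(4/23) + 64·(5/23) + 64·(5/23) = 672/23.
E[M^2 | N ≥ 2] = (672/23) / (18/23) = 112/3.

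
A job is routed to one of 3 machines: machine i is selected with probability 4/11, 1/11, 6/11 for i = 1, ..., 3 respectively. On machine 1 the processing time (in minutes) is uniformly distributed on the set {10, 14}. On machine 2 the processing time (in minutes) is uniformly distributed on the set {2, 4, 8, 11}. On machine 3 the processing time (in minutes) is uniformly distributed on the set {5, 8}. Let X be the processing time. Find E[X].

E[X | machine 1] = (10+14)/2 = 12.
E[X | machine 2] = (2+4+8+11)/4 = 25/4.
E[X | machine 3] = (5+8)/2 = 13/2.
By the law of total expectation,
E[X] = (4/11)·(12) + (1/11)·(25/4) + (6/11)·(13/2) = 373/44.

373/44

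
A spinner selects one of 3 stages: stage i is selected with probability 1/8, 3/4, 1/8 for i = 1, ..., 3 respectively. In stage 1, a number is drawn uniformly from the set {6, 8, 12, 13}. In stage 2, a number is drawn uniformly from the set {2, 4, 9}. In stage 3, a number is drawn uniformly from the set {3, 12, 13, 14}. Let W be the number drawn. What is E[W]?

201/32

E[W | stage 1] = (6+8+12+13)/4 = 39/4.
E[W | stage 2] = (2+4+9)/3 = 5.
E[W | stage 3] = (3+12+13+14)/4 = 21/2.
E[W] = (1/8)·(39/4) + (3/4)·(5) + (1/8)·(21/2) = 201/32.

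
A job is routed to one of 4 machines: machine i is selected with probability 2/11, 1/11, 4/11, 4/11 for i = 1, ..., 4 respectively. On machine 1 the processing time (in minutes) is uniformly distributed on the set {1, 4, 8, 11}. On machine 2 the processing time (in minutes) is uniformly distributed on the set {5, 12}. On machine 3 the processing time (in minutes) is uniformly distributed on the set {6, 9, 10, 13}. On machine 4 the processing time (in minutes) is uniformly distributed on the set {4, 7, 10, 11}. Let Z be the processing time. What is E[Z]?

181/22

E[Z | machine 1] = (1+4+8+11)/4 = 6.
E[Z | machine 2] = (5+12)/2 = 17/2.
E[Z | machine 3] = (6+9+10+13)/4 = 19/2.
E[Z | machine 4] = (4+7+10+11)/4 = 8.
By the law of total expectation,
E[Z] = (2/11)·(6) + (1/11)·(17/2) + (4/11)·(19/2) + (4/11)·(8) = 181/22.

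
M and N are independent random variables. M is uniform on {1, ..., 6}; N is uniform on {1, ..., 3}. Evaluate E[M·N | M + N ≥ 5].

P(M + N ≥ 5) = 2/3.
Summing MN·P(x,y) over outcomes with M + N ≥ 5 gives 37/6.
E[M·N | M + N ≥ 5] = (37/6) / (2/3) = 37/4.

37/4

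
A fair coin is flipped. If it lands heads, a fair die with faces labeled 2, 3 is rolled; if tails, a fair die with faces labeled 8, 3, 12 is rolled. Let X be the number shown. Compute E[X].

E[X | heads] = (2+3)/2 = 5/2.
E[X | tails] = (8+3+12)/3 = 23/3.
E[X] = (1/2)·(5/2) + (1/2)·(23/3) = 61/12.

61/12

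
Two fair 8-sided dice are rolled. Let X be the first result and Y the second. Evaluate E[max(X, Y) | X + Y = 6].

P(X + Y = 6) = 5/64.
Summing max(X,Y)·P(x,y) over outcomes with X + Y = 6 gives 21/64.
E[max(X, Y) | X + Y = 6] = (21/64) / (5/64) = 21/5.

21/5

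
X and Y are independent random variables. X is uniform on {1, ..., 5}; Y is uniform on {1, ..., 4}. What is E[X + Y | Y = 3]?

6

Outcomes with Y = 3: (1,3), (2,3), (3,3), (4,3), (5,3), each with probability 1/20.
E[X + Y | Y = 3] = (4 + 5 + 6 + 7 + 8) / 5 = 6.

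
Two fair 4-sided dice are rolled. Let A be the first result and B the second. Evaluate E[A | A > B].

Outcomes with A > B: (2,1), (3,1), (3,2), (4,1), (4,2), (4,3), each with probability 1/16.
E[A | A > B] = (2 + 3 + 3 + 4 + 4 + 4) / 6 = 10/3.

10/3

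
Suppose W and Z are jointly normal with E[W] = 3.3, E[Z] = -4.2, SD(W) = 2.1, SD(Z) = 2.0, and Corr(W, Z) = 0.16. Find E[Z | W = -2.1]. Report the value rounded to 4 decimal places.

-5.0229

For a bivariate normal, E[Z | W=x] = μ_Z + ρ·(σ_Z/σ_W)·(x − μ_W).
E[Z | W=-2.1] = -4.2 + (0.16)·(2.0/2.1)·(-2.1 − (3.3)) = -4.2 + (0.15238)·(-5.4) = -5.0229.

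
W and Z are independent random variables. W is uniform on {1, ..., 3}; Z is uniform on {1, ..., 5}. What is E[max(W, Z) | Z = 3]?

P(Z = 3) = 1/5.
Summing max(W,Z)·P(x,y) over outcomes with Z = 3 gives 3/5.
E[max(W, Z) | Z = 3] = (3/5) / (1/5) = 3.

3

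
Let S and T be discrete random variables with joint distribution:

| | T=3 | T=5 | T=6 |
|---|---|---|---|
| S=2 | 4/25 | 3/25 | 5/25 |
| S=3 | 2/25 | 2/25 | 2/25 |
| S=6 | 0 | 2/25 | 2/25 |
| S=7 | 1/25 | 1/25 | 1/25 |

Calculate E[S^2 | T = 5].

P(T = 5) = 8/25.
Σ S^2·P over the event = 4·(3/25) + 9·(2/25) + 36·(2/25) + 49·(1/25) = 151/25.
E[S^2 | T = 5] = (151/25) / (8/25) = 151/8.

151/8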